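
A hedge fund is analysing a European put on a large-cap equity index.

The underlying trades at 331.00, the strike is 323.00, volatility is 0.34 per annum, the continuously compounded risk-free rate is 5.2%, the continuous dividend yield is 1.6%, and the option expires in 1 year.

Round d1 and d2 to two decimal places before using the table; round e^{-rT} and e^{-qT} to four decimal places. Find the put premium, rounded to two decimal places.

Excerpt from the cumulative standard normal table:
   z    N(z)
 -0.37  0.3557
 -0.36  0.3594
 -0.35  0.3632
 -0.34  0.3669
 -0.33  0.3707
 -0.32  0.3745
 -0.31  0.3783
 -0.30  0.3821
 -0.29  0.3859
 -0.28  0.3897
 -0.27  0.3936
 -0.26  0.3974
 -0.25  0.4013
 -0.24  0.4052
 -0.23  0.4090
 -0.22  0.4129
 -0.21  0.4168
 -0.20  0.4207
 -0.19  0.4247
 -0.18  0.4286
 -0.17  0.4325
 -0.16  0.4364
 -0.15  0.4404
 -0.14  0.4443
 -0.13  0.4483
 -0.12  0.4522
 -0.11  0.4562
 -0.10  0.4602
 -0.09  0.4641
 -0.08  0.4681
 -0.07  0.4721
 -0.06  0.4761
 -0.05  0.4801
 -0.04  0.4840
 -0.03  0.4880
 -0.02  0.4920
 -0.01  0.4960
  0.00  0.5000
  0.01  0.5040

33.78

σ√T = 0.34·√1 = 0.3400
ln(S/K) + (r − q + σ²/2)T = ln(331/323) + (0.052 − 0.016 + 0.34²/2)·1 = 0.0245 + 0.0938 = 0.1183
d₁ = 0.1183 / 0.3400 = 0.3478 ⇒ 0.35
d₂ = d₁ − σ√T = 0.3478 − 0.3400 = 0.0078 ⇒ 0.01
exp(−qT) = exp(−0.016·1) = 0.9841;  exp(−rT) = exp(−0.052·1) = 0.9493
P = 323·0.9493·N(-0.01) − 331·0.9841·N(-0.35) = 323·0.9493·0.4960 − 331·0.9841·0.3632 = 152.0855 − 118.3077 = 33.7777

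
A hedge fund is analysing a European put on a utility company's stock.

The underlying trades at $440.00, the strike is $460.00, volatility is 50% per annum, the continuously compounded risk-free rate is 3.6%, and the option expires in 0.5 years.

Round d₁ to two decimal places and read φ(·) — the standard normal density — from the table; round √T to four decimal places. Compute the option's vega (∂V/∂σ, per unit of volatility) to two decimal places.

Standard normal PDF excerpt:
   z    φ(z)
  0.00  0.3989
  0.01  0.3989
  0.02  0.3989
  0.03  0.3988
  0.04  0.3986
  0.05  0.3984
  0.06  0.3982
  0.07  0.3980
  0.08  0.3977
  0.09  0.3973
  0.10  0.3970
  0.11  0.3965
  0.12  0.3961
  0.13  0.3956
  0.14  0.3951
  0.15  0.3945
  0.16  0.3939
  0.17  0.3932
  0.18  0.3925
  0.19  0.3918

σ√T = 0.5 × 0.7071 = 0.3536
d₁ = [ln(440/460) + (0.036 + 0.5²/2)·0.5] / 0.3536 = [-0.0445 + 0.0805] / 0.3536 = 0.1020 ≈ 0.10
√T = √0.5 = 0.7071
φ(d₁) = φ(0.10) = 0.3970
vega = S·φ(d₁)·√T = 440·0.3970·0.7071 = 123.5162
(Call and put vega coincide under Black-Scholes.)

123.52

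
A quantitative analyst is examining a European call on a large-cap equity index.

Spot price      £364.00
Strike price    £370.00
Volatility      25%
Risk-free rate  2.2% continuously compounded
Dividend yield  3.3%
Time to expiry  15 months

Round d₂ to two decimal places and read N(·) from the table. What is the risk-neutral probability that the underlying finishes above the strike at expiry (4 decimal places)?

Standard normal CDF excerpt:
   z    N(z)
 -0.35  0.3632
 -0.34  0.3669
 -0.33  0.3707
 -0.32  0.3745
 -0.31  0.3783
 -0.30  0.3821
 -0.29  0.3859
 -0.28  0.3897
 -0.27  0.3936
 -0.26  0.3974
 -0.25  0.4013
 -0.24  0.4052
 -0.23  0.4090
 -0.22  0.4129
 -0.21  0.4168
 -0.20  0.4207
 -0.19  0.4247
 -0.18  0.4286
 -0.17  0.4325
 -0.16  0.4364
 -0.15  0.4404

σ√T = 0.25·√1.25 = 0.2795
d₁ = [ln(364/370) + (0.022 − 0.033 + ½·0.25²)·1.25] / (σ√T) = (-0.0163 + 0.0253) / 0.2795 = 0.0321 which rounds to 0.03
d₂ = 0.0321 − 0.2795 = -0.2474 which rounds to -0.25
Pr(exercise) under Q = N(d₂) = 0.4013

0.4013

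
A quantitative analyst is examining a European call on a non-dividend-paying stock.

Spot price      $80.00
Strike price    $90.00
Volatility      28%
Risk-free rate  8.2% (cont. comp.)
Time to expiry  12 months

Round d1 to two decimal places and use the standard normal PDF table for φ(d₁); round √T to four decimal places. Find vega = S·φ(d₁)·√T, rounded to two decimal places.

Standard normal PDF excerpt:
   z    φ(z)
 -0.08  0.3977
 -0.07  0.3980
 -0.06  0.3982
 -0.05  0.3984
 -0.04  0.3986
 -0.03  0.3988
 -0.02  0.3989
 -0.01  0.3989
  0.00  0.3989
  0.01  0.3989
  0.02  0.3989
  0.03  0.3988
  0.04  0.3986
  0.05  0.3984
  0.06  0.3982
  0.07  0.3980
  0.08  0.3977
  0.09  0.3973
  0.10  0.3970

31.91

T = 1;  σ√T = 0.2800
ln(S/K) + (r + σ²/2)T = ln(80/90) + (0.082 + 0.28²/2)·1 = -0.1178 + 0.1212 = 0.0034
d₁ = 0.0034 / 0.2800 = 0.0122 which rounds to 0.01
√T = √1 = 1.0000
φ(d₁) = φ(0.01) = 0.3989
vega = S·φ(d₁)·√T = 80·0.3989·1.0000 = 31.9120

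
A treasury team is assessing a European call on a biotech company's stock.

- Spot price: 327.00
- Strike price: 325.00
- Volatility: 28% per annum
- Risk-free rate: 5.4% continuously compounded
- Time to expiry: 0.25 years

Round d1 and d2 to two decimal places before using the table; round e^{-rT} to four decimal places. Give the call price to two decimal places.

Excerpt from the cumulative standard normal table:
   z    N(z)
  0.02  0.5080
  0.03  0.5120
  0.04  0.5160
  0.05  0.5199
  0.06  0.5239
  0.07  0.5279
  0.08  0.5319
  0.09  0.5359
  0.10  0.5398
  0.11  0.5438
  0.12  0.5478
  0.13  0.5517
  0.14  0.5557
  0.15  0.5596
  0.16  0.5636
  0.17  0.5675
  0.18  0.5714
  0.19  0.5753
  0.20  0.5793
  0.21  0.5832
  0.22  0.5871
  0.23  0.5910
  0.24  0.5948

21.44

σ√T = 0.28·√0.25 = 0.1400
d₁ = [ln(327/325) + (0.054 + ½·0.28²)·0.25] / (σ√T) = (0.0061 + 0.0233) / 0.1400 = 0.2102 → 0.21
d₂ = 0.2102 − 0.1400 = 0.0702 → 0.07
exp(−rT) = exp(−0.054·0.25) = 0.9866
N(d₁) = N(0.21) = 0.5832;  N(d₂) = N(0.07) = 0.5279
C = 327·0.5832 − 325·0.9866·0.5279 = 190.7064 − 169.2685 = 21.4379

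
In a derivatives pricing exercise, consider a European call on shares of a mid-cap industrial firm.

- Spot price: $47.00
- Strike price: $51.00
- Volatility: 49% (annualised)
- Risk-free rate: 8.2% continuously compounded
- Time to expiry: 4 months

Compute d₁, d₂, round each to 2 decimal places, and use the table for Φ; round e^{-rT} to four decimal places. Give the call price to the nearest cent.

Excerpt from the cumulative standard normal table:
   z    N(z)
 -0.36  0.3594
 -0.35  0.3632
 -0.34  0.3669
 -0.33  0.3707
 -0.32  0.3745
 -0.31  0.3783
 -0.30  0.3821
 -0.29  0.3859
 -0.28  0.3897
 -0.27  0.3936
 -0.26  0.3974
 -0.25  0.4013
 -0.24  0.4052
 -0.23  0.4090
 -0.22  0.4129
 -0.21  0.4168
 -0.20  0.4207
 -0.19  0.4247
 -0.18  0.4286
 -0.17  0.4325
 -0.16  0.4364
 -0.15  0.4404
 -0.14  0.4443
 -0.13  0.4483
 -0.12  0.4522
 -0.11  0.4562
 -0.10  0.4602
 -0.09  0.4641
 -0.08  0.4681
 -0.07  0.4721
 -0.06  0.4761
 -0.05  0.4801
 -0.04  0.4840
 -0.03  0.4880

$4.17

σ√T = 0.49·√0.3333 = 0.2829
d₁ = [ln(47/51) + (0.082 + 0.49²/2)·0.3333] / 0.2829 = [-0.0817 + 0.0673] / 0.2829 = -0.0506 → -0.05
d₂ = d₁ − σ√T = -0.0506 − 0.2829 = -0.3335 → -0.33
exp(−rT) = exp(−0.082·0.3333) = 0.9730
C = 47·N(-0.05) − 51·0.9730·N(-0.33) = 47·0.4801 − 51·0.9730·0.3707 = 22.5647 − 18.3952 = 4.1695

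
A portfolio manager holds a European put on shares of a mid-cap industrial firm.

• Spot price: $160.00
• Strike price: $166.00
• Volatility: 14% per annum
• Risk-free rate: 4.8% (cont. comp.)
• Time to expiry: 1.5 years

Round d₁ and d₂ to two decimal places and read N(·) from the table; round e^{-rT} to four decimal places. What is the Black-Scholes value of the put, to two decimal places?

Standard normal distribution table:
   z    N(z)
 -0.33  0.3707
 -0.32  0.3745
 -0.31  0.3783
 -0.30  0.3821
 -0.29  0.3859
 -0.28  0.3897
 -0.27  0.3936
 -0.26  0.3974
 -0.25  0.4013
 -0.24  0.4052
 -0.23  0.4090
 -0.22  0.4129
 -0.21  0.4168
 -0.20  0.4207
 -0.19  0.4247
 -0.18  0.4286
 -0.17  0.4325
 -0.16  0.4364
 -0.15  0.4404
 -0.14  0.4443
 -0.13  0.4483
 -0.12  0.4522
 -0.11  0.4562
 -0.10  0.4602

σ√T = 0.14·√1.5 = 0.1715
d₁ = [ln(160/166) + (0.048 + ½·0.14²)·1.5] / (σ√T) = (-0.0368 + 0.0867) / 0.1715 = 0.2909 ≈ 0.29
d₂ = 0.2909 − 0.1715 = 0.1195 ≈ 0.12
e^(−rT) = e^(−0.048·1.5) = 0.9305
N(−d₂) = N(-0.12) = 0.4522;  N(−d₁) = N(-0.29) = 0.3859
P = 166·0.9305·0.4522 − 160·0.3859 = 69.8482 − 61.7440 = 8.1042

$8.10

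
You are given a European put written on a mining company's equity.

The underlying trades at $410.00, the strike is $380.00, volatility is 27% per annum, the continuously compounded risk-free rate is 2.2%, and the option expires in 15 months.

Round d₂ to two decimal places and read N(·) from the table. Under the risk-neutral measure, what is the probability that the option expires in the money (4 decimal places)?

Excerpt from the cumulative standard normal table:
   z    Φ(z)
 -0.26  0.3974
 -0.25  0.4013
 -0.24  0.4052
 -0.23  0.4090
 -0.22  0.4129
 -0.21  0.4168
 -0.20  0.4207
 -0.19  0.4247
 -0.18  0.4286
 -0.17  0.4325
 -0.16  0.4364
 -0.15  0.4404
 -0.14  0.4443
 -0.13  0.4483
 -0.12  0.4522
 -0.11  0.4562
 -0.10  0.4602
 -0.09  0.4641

T = 1.25;  σ√T = 0.3019
d₁ = [ln(410/380) + (0.022 + ½·0.27²)·1.25] / (σ√T) = (0.0760 + 0.0731) / 0.3019 = 0.4938 ≈ 0.49
d₂ = 0.4938 − 0.3019 = 0.1919 ≈ 0.19
Pr(exercise) under Q = N(−d₂) = N(-0.19) = 0.4247

0.4247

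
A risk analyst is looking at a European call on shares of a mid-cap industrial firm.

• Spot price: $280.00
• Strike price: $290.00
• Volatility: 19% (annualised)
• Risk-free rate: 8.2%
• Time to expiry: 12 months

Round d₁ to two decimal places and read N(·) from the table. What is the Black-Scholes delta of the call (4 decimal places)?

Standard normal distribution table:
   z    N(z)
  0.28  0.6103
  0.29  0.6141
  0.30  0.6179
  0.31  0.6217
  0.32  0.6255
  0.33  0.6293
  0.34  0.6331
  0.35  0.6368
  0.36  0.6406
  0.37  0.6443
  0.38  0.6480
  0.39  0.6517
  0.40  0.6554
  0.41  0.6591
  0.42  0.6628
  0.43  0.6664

σ√T = 0.19 × 1.0000 = 0.1900
ln(S/K) + (r + σ²/2)T = ln(280/290) + (0.082 + 0.19²/2)·1 = -0.0351 + 0.1001 = 0.0650
d₁ = 0.0650 / 0.1900 = 0.3419 which rounds to 0.34
N(d₁) = N(0.34) = 0.6331
Δ_call = N(d₁) = 0.6331

0.6331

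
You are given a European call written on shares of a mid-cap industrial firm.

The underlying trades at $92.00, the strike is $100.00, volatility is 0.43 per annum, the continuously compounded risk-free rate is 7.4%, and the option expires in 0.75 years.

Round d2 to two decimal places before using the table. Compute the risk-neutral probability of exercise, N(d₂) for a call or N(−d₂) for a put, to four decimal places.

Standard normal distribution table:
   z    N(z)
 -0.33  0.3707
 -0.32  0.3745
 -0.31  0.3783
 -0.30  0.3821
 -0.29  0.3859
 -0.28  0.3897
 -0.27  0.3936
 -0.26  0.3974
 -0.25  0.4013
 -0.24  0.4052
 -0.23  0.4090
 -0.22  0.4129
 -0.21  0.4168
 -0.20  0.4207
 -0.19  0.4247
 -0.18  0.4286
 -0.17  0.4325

T = 0.75;  σ√T = 0.3724
d₁ = [ln(92/100) + (0.074 + 0.43²/2)·0.75] / 0.3724 = [-0.0834 + 0.1248] / 0.3724 = 0.1113 which rounds to 0.11
d₂ = d₁ − σ√T = 0.1113 − 0.3724 = -0.2611 which rounds to -0.26
Pr(exercise) under Q = N(d₂) = 0.3974

0.3974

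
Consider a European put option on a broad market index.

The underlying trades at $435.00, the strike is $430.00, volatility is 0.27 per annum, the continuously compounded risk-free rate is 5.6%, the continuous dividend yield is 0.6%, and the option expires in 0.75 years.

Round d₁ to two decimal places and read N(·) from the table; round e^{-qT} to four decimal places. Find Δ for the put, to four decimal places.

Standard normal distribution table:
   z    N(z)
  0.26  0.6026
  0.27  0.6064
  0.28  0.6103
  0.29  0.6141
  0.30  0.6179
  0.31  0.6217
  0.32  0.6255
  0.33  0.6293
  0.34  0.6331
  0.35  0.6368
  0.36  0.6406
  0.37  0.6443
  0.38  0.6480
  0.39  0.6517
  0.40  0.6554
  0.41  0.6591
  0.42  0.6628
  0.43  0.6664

σ√T = 0.27 × 0.8660 = 0.2338
ln(S/K) + (r − q + σ²/2)T = ln(435/430) + (0.056 − 0.006 + 0.27²/2)·0.75 = 0.0116 + 0.0648 = 0.0764
d₁ = 0.0764 / 0.2338 = 0.3267 ⇒ 0.33
N(d₁) = N(0.33) = 0.6293
Δ_put = e^(−qT)·(N(d₁) − 1) = 0.9955·(0.6293 − 1) = -0.3690

-0.3690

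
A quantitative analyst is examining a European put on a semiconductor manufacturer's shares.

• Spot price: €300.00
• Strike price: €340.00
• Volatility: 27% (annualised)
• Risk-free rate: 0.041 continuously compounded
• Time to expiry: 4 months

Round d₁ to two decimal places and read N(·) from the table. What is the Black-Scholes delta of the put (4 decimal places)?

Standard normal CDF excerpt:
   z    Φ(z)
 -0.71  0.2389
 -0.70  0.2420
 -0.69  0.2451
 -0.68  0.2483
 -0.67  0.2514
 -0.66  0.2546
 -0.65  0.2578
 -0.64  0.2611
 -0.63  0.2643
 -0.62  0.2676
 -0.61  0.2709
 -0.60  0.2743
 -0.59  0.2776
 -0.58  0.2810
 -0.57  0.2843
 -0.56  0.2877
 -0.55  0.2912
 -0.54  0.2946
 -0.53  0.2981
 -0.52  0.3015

-0.7389

σ√T = 0.27 × 0.5774 = 0.1559
ln(S/K) + (r + σ²/2)T = ln(300/340) + (0.041 + 0.27²/2)·0.3333 = -0.1252 + 0.0258 = -0.0993
d₁ = -0.0993 / 0.1559 = -0.6373 ≈ -0.64
N(d₁) = N(-0.64) = 0.2611
Δ_put = N(d₁) − 1 = 0.2611 − 1 = -0.7389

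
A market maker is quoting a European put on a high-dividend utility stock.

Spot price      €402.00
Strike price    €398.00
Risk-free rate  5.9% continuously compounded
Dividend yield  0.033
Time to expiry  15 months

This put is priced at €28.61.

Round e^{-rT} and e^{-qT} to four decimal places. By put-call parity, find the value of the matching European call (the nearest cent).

exp(−qT) = exp(−0.033·1.25) = 0.9596;  exp(−rT) = exp(−0.059·1.25) = 0.9289
Put-call parity: C − P = S·e^(−qT) − K·e^(−rT) = 402·0.9596 − 398·0.9289 = 385.7592 − 369.7022 = 16.0570
C = P + (C − P) = 28.61 + (16.0570) = 44.6670

€44.67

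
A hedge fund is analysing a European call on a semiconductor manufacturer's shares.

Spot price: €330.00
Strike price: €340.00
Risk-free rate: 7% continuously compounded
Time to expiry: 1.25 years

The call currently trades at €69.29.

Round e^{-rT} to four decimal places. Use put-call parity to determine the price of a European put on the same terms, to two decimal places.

€50.80

e^(−rT) = e^(−0.07·1.25) = 0.9162
Put-call parity: C − P = S − K·e^(−rT) = 330 − 340·0.9162 = 330 − 311.5080 = 18.4920
P = C − (C − P) = 69.29 − (18.4920) = 50.7980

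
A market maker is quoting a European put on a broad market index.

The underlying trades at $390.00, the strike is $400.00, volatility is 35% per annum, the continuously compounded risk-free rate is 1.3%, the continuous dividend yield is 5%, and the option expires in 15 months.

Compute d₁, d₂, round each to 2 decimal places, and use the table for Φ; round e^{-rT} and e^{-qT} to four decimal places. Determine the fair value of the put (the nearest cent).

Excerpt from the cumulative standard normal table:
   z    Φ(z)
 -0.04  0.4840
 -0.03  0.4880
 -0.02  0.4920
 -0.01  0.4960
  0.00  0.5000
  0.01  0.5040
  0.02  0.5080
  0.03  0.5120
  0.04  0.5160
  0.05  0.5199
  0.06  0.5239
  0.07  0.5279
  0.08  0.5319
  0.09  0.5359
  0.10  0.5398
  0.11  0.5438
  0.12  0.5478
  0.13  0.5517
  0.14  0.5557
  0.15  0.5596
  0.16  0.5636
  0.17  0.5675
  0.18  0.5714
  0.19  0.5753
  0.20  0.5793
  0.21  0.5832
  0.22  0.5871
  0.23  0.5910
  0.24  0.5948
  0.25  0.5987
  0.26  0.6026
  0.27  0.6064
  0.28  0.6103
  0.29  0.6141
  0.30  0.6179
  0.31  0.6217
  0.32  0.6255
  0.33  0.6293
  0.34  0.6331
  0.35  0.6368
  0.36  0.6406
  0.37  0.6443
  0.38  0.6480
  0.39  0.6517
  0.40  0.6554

T = 1.25;  σ√T = 0.3913
d₁ = [ln(390/400) + (0.013 − 0.05 + ½·0.35²)·1.25] / (σ√T) = (-0.0253 + 0.0303) / 0.3913 = 0.0128 ⇒ 0.01
d₂ = 0.0128 − 0.3913 = -0.3785 ⇒ -0.38
e^(−qT) = e^(−0.05·1.25) = 0.9394;  e^(−rT) = e^(−0.013·1.25) = 0.9839
N(−d₂) = N(0.38) = 0.6480;  N(−d₁) = N(-0.01) = 0.4960
P = 400·0.9839·0.6480 − 390·0.9394·0.4960 = 255.0269 − 181.7175 = 73.3093

$73.31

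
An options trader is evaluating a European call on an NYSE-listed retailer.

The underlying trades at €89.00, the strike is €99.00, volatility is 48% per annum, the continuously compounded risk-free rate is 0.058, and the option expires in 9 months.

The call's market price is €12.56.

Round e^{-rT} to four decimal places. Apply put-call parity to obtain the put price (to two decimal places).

exp(−rT) = exp(−0.058·0.75) = 0.9574
Put-call parity: C − P = S − K·e^(−rT) = 89 − 99·0.9574 = 89 − 94.7826 = -5.7826
P = C − (C − P) = 12.56 − (-5.7826) = 18.3426

€18.34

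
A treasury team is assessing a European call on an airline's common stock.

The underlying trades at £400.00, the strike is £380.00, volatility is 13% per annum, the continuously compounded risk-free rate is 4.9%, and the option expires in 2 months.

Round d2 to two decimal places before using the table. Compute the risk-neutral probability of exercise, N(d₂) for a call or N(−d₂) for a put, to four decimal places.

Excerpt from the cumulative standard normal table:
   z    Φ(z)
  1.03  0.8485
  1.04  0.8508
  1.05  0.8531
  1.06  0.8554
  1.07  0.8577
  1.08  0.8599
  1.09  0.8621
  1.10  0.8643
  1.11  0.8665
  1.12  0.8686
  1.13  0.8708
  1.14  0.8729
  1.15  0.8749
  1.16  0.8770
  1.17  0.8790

0.8621

T = 0.1667;  σ√T = 0.0531
d₁ = [ln(400/380) + (0.049 + 0.13²/2)·0.1667] / 0.0531 = [0.0513 + 0.0096] / 0.0531 = 1.1469 ≈ 1.15
d₂ = d₁ − σ√T = 1.1469 − 0.0531 = 1.0938 ≈ 1.09
Pr(exercise) under Q = N(d₂) = 0.8621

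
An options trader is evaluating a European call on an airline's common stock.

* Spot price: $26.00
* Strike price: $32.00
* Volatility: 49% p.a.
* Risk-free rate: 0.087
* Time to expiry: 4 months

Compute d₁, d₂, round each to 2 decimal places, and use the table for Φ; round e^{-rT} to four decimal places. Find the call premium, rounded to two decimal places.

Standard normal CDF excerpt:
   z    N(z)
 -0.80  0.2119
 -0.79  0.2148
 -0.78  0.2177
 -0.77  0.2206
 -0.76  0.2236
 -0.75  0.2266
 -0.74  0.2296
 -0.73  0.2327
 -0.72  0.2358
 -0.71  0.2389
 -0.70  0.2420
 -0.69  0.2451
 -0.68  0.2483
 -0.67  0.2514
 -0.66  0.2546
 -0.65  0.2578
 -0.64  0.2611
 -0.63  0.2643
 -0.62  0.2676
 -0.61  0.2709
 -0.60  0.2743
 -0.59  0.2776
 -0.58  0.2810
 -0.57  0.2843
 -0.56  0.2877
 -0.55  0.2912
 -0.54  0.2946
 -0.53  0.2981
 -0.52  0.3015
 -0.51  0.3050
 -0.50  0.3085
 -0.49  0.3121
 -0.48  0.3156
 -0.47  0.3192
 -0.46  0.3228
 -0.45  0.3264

T = 0.3333;  σ√T = 0.2829
d₁ = [ln(26/32) + (0.087 + 0.49²/2)·0.3333] / 0.2829 = [-0.2076 + 0.0690] / 0.2829 = -0.4900 ≈ -0.49
d₂ = d₁ − σ√T = -0.4900 − 0.2829 = -0.7729 ≈ -0.77
exp(−rT) = exp(−0.087·0.3333) = 0.9714
N(d₁) = N(-0.49) = 0.3121;  N(d₂) = N(-0.77) = 0.2206
C = 26·0.3121 − 32·0.9714·0.2206 = 8.1146 − 6.8573 = 1.2573

$1.26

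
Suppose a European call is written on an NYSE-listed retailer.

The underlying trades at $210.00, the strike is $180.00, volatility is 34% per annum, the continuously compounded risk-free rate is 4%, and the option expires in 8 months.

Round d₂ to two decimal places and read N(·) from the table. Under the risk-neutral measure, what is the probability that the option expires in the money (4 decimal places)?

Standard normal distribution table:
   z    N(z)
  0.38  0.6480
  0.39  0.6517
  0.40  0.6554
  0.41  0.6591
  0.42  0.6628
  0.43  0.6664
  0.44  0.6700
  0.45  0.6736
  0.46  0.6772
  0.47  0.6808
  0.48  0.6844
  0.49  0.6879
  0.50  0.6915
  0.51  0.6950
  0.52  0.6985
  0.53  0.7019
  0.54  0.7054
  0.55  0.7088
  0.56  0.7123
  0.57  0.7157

σ√T = 0.34 × 0.8165 = 0.2776
d₁ = [ln(210/180) + (0.04 + 0.34²/2)·0.6667] / 0.2776 = [0.1542 + 0.0652] / 0.2776 = 0.7901 ≈ 0.79
d₂ = d₁ − σ√T = 0.7901 − 0.2776 = 0.5125 ≈ 0.51
Pr(exercise) under Q = N(d₂) = 0.6950

0.6950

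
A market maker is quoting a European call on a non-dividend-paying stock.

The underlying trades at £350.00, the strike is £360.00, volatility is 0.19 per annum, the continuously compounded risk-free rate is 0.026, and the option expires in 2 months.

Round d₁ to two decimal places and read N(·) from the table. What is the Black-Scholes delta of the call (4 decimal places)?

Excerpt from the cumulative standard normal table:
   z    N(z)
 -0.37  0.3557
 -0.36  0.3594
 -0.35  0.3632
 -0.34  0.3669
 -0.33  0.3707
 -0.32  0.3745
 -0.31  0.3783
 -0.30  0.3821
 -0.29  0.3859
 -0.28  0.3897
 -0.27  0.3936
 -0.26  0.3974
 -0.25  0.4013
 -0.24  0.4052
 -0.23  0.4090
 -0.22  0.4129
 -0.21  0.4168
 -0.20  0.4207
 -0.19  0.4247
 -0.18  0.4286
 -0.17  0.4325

0.3936

T = 0.1667;  σ√T = 0.0776
d₁ = [ln(350/360) + (0.026 + 0.19²/2)·0.1667] / 0.0776 = [-0.0282 + 0.0073] / 0.0776 = -0.2685 → -0.27
N(d₁) = N(-0.27) = 0.3936
Δ_call = N(d₁) = 0.3936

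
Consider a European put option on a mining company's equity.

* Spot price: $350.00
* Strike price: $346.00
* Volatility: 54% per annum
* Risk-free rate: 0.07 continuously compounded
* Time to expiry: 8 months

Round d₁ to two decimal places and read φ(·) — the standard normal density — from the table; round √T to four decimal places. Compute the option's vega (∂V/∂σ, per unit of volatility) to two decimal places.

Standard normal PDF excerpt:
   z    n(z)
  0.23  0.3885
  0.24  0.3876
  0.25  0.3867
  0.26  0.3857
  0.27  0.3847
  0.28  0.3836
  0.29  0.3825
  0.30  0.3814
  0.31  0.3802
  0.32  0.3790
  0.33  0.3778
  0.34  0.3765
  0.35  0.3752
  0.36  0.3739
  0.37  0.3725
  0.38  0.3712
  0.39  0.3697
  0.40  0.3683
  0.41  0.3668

107.22

T = 0.6667;  σ√T = 0.4409
d₁ = [ln(350/346) + (0.07 + ½·0.54²)·0.6667] / (σ√T) = (0.0115 + 0.1439) / 0.4409 = 0.3524 which rounds to 0.35
√T = √0.6667 = 0.8165
φ(d₁) = φ(0.35) = 0.3752
vega = S·φ(d₁)·√T = 350·0.3752·0.8165 = 107.2228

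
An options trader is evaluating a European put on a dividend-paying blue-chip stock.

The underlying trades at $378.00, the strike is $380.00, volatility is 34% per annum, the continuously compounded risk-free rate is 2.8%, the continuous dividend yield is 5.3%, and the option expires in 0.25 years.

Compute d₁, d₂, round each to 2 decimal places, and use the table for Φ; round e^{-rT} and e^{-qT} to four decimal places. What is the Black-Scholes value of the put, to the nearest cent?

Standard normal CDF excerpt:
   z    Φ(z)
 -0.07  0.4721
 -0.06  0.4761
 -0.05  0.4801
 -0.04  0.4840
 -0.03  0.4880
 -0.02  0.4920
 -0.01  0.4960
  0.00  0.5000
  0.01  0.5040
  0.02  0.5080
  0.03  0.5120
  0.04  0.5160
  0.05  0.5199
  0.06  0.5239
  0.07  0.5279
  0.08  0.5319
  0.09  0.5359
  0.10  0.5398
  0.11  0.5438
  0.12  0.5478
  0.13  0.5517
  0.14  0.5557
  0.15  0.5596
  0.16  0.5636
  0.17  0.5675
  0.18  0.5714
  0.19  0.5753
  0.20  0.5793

T = 0.25;  σ√T = 0.1700
d₁ = [ln(378/380) + (0.028 − 0.053 + 0.34²/2)·0.25] / 0.1700 = [-0.0053 + 0.0082] / 0.1700 = 0.0172 which rounds to 0.02
d₂ = d₁ − σ√T = 0.0172 − 0.1700 = -0.1528 which rounds to -0.15
e^(−qT) = e^(−0.053·0.25) = 0.9868;  e^(−rT) = e^(−0.028·0.25) = 0.9930
P = 380·0.9930·N(0.15) − 378·0.9868·N(-0.02) = 380·0.9930·0.5596 − 378·0.9868·0.4920 = 211.1595 − 183.5211 = 27.6383

$27.64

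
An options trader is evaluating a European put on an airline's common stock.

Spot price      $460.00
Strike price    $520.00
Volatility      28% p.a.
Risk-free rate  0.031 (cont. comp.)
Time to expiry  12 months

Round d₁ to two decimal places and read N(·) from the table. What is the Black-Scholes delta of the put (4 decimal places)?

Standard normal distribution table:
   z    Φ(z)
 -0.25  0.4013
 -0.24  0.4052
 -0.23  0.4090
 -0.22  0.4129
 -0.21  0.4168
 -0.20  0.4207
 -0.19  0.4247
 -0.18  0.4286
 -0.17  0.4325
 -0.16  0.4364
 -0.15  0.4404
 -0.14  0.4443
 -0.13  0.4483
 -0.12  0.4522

-0.5753

σ√T = 0.28·√1 = 0.2800
d₁ = [ln(460/520) + (0.031 + 0.28²/2)·1] / 0.2800 = [-0.1226 + 0.0702] / 0.2800 = -0.1872 which rounds to -0.19
N(d₁) = N(-0.19) = 0.4247
Δ_put = N(d₁) − 1 = 0.4247 − 1 = -0.5753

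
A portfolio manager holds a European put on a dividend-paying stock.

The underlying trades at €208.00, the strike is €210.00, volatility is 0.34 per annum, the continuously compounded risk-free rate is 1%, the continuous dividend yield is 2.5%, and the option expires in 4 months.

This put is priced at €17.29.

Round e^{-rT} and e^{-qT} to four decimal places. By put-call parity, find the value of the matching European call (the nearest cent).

€14.26

e^(−qT) = e^(−0.025·0.3333) = 0.9917;  e^(−rT) = e^(−0.01·0.3333) = 0.9967
Put-call parity: C − P = S·e^(−qT) − K·e^(−rT) = 208·0.9917 − 210·0.9967 = 206.2736 − 209.3070 = -3.0334
C = P + (C − P) = 17.29 + (-3.0334) = 14.2566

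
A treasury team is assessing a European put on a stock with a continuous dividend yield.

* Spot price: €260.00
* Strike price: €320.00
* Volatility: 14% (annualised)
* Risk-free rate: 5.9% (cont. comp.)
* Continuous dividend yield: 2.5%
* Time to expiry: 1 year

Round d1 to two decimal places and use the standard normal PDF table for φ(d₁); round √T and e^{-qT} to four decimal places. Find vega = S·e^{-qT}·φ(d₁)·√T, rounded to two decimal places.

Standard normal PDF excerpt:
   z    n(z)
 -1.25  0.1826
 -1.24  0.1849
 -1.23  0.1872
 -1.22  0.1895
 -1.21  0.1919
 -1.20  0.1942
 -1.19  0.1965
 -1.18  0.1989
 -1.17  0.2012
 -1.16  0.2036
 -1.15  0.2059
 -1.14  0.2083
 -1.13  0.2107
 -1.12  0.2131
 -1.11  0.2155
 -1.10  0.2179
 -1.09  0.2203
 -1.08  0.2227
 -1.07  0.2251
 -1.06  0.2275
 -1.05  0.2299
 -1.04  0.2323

51.02

σ√T = 0.14·√1 = 0.1400
d₁ = [ln(260/320) + (0.059 − 0.025 + 0.14²/2)·1] / 0.1400 = [-0.2076 + 0.0438] / 0.1400 = -1.1703 ⇒ -1.17
√T = √1 = 1.0000
φ(d₁) = φ(-1.17) = 0.2012
exp(−qT) = exp(−0.025·1) = 0.9753
vega = S·exp(−qT)·φ(d₁)·√T = 260·0.9753·0.2012·1.0000 = 51.0199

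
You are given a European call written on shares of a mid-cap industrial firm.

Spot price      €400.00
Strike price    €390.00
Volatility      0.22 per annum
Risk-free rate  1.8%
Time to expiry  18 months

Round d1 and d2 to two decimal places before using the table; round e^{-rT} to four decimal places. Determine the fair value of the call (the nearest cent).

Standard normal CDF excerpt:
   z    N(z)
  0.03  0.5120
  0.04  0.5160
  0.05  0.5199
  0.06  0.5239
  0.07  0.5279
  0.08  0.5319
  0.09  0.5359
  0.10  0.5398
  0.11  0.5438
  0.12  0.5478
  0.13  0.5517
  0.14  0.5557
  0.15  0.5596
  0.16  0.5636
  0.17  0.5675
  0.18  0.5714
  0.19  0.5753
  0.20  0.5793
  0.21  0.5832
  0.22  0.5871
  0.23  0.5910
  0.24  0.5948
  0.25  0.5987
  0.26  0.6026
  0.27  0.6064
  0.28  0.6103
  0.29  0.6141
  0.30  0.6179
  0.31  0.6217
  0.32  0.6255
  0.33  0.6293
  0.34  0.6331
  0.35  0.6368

σ√T = 0.22·√1.5 = 0.2694
d₁ = [ln(400/390) + (0.018 + 0.22²/2)·1.5] / 0.2694 = [0.0253 + 0.0633] / 0.2694 = 0.3289 ⇒ 0.33
d₂ = d₁ − σ√T = 0.3289 − 0.2694 = 0.0594 ⇒ 0.06
exp(−rT) = exp(−0.018·1.5) = 0.9734
N(d₁) = N(0.33) = 0.6293;  N(d₂) = N(0.06) = 0.5239
C = 400·0.6293 − 390·0.9734·0.5239 = 251.7200 − 198.8861 = 52.8339

€52.83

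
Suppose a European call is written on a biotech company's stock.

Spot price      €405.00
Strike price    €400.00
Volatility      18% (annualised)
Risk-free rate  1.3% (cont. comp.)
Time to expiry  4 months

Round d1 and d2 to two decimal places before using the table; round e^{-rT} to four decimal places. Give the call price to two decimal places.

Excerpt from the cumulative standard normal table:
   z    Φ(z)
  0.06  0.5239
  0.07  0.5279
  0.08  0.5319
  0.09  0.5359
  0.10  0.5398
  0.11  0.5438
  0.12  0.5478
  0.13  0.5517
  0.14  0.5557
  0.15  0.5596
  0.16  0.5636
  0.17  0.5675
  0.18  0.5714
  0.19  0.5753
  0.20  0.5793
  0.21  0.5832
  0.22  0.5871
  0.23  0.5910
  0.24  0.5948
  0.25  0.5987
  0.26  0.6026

€19.61

T = 0.3333;  σ√T = 0.1039
d₁ = [ln(405/400) + (0.013 + 0.18²/2)·0.3333] / 0.1039 = [0.0124 + 0.0097] / 0.1039 = 0.2132 ≈ 0.21
d₂ = d₁ − σ√T = 0.2132 − 0.1039 = 0.1093 ≈ 0.11
e^(−rT) = e^(−0.013·0.3333) = 0.9957
C = 405·N(0.21) − 400·0.9957·N(0.11) = 405·0.5832 − 400·0.9957·0.5438 = 236.1960 − 216.5847 = 19.6113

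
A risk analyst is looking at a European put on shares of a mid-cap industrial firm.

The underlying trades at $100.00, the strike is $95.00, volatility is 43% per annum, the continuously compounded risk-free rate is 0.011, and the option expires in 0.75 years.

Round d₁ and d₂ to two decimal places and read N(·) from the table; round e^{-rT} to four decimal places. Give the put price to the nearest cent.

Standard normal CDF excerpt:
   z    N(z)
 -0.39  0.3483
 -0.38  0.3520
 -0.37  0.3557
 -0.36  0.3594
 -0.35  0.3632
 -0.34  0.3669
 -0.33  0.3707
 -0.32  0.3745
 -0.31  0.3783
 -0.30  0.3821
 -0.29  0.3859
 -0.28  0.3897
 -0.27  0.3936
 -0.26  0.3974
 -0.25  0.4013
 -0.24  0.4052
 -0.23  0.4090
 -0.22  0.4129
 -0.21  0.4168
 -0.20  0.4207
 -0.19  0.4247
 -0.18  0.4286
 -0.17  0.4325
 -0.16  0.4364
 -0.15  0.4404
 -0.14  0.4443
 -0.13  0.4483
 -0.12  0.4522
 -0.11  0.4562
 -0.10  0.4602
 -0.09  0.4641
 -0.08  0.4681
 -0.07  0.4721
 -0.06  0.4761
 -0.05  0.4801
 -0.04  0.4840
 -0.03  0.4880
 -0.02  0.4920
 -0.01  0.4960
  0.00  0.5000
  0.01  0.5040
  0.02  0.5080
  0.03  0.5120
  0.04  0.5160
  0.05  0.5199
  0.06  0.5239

$11.92

T = 0.75;  σ√T = 0.3724
d₁ = [ln(100/95) + (0.011 + 0.43²/2)·0.75] / 0.3724 = [0.0513 + 0.0776] / 0.3724 = 0.3461 → 0.35
d₂ = d₁ − σ√T = 0.3461 − 0.3724 = -0.0263 → -0.03
exp(−rT) = exp(−0.011·0.75) = 0.9918
N(−d₂) = N(0.03) = 0.5120;  N(−d₁) = N(-0.35) = 0.3632
P = 95·0.9918·0.5120 − 100·0.3632 = 48.2412 − 36.3200 = 11.9212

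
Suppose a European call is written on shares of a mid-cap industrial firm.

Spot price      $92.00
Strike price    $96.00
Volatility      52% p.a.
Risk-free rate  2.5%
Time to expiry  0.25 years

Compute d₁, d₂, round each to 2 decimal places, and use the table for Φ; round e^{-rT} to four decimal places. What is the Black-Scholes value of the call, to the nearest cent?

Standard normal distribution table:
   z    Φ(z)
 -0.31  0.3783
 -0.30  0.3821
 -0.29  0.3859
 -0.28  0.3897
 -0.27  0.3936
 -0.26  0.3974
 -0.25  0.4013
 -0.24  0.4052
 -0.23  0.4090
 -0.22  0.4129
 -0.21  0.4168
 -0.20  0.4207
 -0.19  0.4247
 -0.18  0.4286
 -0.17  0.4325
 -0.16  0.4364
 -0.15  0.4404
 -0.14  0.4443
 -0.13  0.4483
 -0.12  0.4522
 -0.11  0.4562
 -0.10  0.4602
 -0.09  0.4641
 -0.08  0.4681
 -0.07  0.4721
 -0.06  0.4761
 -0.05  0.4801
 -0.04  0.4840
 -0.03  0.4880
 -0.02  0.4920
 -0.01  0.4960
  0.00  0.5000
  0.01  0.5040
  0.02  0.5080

σ√T = 0.52 × 0.5000 = 0.2600
ln(S/K) + (r + σ²/2)T = ln(92/96) + (0.025 + 0.52²/2)·0.25 = -0.0426 + 0.0401 = -0.0025
d₁ = -0.0025 / 0.2600 = -0.0097 ⇒ -0.01
d₂ = d₁ − σ√T = -0.0097 − 0.2600 = -0.2697 ⇒ -0.27
exp(−rT) = exp(−0.025·0.25) = 0.9938
N(d₁) = N(-0.01) = 0.4960;  N(d₂) = N(-0.27) = 0.3936
C = 92·0.4960 − 96·0.9938·0.3936 = 45.6320 − 37.5513 = 8.0807

$8.08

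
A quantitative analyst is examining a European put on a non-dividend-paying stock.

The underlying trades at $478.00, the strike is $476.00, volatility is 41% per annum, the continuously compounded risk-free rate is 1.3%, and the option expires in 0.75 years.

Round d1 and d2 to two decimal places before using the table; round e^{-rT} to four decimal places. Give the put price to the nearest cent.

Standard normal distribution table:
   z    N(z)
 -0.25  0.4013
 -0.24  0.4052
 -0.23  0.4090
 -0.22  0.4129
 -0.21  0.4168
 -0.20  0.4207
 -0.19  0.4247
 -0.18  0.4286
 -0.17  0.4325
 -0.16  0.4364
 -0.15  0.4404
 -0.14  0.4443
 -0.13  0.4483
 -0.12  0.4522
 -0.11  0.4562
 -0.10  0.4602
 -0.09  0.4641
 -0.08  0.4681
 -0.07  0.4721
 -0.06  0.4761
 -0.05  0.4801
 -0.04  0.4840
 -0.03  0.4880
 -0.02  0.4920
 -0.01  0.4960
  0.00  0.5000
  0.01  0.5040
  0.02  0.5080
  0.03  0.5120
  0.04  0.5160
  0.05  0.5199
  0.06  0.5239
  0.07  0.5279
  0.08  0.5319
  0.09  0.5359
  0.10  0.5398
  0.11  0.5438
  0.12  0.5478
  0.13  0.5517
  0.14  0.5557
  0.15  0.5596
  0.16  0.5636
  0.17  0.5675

$64.58

σ√T = 0.41·√0.75 = 0.3551
d₁ = [ln(478/476) + (0.013 + 0.41²/2)·0.75] / 0.3551 = [0.0042 + 0.0728] / 0.3551 = 0.2168 → 0.22
d₂ = d₁ − σ√T = 0.2168 − 0.3551 = -0.1383 → -0.14
e^(−rT) = e^(−0.013·0.75) = 0.9903
N(−d₂) = N(0.14) = 0.5557;  N(−d₁) = N(-0.22) = 0.4129
P = 476·0.9903·0.5557 − 478·0.4129 = 261.9474 − 197.3662 = 64.5812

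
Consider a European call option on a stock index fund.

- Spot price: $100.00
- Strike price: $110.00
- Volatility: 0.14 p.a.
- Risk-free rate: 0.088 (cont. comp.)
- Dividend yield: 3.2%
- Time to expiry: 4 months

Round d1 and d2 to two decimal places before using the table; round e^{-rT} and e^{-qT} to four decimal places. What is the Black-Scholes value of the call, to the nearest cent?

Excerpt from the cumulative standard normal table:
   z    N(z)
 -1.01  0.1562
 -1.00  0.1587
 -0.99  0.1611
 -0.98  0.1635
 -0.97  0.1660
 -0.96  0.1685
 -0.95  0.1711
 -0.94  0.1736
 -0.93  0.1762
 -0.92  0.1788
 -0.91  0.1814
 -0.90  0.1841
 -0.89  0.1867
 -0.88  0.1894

$0.74

σ√T = 0.14 × 0.5774 = 0.0808
d₁ = [ln(100/110) + (0.088 − 0.032 + 0.14²/2)·0.3333] / 0.0808 = [-0.0953 + 0.0219] / 0.0808 = -0.9078 which rounds to -0.91
d₂ = d₁ − σ√T = -0.9078 − 0.0808 = -0.9886 which rounds to -0.99
exp(−qT) = exp(−0.032·0.3333) = 0.9894;  exp(−rT) = exp(−0.088·0.3333) = 0.9711
N(d₁) = N(-0.91) = 0.1814;  N(d₂) = N(-0.99) = 0.1611
C = 100·0.9894·0.1814 − 110·0.9711·0.1611 = 17.9477 − 17.2089 = 0.7389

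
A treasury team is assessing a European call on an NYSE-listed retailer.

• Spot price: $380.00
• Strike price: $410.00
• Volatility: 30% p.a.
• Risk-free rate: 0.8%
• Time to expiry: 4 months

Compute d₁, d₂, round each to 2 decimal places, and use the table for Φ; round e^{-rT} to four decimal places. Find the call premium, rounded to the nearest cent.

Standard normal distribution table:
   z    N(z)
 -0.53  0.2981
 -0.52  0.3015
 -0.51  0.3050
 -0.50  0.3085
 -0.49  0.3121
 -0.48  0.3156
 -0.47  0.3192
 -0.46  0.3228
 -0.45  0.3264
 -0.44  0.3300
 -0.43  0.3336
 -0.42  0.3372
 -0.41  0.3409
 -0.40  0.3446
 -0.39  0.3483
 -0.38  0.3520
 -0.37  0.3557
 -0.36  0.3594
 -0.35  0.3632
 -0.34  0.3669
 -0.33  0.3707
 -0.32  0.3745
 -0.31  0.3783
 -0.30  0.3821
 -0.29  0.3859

$14.71

T = 0.3333;  σ√T = 0.1732
d₁ = [ln(380/410) + (0.008 + 0.3²/2)·0.3333] / 0.1732 = [-0.0760 + 0.0177] / 0.1732 = -0.3367 ⇒ -0.34
d₂ = d₁ − σ√T = -0.3367 − 0.1732 = -0.5099 ⇒ -0.51
e^(−rT) = e^(−0.008·0.3333) = 0.9973
N(d₁) = N(-0.34) = 0.3669;  N(d₂) = N(-0.51) = 0.3050
C = 380·0.3669 − 410·0.9973·0.3050 = 139.4220 − 124.7124 = 14.7096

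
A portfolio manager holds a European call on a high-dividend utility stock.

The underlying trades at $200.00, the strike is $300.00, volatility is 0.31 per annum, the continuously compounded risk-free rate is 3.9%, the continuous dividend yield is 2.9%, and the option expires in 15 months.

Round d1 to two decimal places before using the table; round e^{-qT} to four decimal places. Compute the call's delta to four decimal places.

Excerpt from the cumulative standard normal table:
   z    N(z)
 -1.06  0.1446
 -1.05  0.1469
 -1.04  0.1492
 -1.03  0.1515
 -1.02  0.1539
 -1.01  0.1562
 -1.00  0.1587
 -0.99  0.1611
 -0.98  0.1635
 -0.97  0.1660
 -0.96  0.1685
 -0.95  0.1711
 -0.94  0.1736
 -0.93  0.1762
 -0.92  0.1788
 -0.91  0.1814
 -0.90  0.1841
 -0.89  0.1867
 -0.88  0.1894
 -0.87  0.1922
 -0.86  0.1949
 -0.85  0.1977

0.1625

T = 1.25;  σ√T = 0.3466
d₁ = [ln(200/300) + (0.039 − 0.029 + ½·0.31²)·1.25] / (σ√T) = (-0.4055 + 0.0726) / 0.3466 = -0.9605 → -0.96
N(d₁) = N(-0.96) = 0.1685
Δ_call = exp(−qT)·N(d₁) = 0.9644·0.1685 = 0.1625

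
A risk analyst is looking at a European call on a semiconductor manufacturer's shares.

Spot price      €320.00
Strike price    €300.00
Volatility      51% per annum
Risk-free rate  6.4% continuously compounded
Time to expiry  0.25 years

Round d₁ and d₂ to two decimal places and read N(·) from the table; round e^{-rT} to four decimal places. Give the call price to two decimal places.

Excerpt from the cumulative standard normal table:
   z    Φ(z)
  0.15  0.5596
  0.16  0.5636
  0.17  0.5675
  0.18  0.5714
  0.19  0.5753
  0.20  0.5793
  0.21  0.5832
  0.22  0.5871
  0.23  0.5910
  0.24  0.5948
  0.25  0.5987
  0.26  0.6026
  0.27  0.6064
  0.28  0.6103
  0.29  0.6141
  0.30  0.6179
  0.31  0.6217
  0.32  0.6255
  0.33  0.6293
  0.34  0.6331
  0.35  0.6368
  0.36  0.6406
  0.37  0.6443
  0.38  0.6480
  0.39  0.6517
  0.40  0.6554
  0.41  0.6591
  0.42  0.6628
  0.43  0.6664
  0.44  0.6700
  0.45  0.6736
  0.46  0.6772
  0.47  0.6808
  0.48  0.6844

€44.55

σ√T = 0.51·√0.25 = 0.2550
d₁ = [ln(320/300) + (0.064 + ½·0.51²)·0.25] / (σ√T) = (0.0645 + 0.0485) / 0.2550 = 0.4433 which rounds to 0.44
d₂ = 0.4433 − 0.2550 = 0.1883 which rounds to 0.19
e^(−rT) = e^(−0.064·0.25) = 0.9841
N(d₁) = N(0.44) = 0.6700;  N(d₂) = N(0.19) = 0.5753
C = 320·0.6700 − 300·0.9841·0.5753 = 214.4000 − 169.8458 = 44.5542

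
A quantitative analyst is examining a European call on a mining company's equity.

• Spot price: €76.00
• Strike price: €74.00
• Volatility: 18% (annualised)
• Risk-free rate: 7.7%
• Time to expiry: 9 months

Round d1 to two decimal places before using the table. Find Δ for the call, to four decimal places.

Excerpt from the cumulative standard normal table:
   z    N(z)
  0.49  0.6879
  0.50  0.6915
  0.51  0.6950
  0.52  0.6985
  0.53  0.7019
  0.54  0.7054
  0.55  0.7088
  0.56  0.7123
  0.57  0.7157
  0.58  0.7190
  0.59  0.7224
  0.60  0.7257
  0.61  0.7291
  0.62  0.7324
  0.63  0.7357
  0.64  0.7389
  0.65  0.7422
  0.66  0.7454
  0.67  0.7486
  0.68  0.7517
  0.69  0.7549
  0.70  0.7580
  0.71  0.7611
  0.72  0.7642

0.7324

T = 0.75;  σ√T = 0.1559
d₁ = [ln(76/74) + (0.077 + ½·0.18²)·0.75] / (σ√T) = (0.0267 + 0.0699) / 0.1559 = 0.6195 ≈ 0.62
N(d₁) = N(0.62) = 0.7324
Δ_call = N(d₁) = 0.7324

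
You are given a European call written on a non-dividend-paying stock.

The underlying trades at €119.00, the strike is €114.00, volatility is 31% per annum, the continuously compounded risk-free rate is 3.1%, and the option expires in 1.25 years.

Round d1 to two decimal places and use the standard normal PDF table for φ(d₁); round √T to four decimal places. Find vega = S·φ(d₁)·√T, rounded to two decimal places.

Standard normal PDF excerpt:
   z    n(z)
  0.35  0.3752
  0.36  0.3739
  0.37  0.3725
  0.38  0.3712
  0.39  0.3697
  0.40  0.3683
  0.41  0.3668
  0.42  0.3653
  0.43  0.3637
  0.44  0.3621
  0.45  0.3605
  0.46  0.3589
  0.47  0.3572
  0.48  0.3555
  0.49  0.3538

T = 1.25;  σ√T = 0.3466
d₁ = [ln(119/114) + (0.031 + ½·0.31²)·1.25] / (σ√T) = (0.0429 + 0.0988) / 0.3466 = 0.4089 ⇒ 0.41
√T = √1.25 = 1.1180
φ(d₁) = φ(0.41) = 0.3668
vega = S·φ(d₁)·√T = 119·0.3668·1.1180 = 48.7998
(Vega is the same for a European call and put with the same parameters.)

48.80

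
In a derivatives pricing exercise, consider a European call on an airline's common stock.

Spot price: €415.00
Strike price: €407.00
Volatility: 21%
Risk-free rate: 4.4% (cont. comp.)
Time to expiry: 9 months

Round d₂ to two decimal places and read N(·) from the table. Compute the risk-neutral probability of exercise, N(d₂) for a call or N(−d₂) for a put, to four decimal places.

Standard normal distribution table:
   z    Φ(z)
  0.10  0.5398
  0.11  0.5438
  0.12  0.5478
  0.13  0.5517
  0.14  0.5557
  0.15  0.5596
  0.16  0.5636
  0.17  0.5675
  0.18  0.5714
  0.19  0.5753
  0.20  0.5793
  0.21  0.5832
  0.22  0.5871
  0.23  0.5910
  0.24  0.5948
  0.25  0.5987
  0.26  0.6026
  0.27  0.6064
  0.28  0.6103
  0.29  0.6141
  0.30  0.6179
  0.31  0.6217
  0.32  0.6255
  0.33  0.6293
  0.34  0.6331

0.5793

σ√T = 0.21 × 0.8660 = 0.1819
d₁ = [ln(415/407) + (0.044 + ½·0.21²)·0.75] / (σ√T) = (0.0195 + 0.0495) / 0.1819 = 0.3794 which rounds to 0.38
d₂ = 0.3794 − 0.1819 = 0.1976 which rounds to 0.20
Pr(exercise) under Q = N(d₂) = 0.5793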